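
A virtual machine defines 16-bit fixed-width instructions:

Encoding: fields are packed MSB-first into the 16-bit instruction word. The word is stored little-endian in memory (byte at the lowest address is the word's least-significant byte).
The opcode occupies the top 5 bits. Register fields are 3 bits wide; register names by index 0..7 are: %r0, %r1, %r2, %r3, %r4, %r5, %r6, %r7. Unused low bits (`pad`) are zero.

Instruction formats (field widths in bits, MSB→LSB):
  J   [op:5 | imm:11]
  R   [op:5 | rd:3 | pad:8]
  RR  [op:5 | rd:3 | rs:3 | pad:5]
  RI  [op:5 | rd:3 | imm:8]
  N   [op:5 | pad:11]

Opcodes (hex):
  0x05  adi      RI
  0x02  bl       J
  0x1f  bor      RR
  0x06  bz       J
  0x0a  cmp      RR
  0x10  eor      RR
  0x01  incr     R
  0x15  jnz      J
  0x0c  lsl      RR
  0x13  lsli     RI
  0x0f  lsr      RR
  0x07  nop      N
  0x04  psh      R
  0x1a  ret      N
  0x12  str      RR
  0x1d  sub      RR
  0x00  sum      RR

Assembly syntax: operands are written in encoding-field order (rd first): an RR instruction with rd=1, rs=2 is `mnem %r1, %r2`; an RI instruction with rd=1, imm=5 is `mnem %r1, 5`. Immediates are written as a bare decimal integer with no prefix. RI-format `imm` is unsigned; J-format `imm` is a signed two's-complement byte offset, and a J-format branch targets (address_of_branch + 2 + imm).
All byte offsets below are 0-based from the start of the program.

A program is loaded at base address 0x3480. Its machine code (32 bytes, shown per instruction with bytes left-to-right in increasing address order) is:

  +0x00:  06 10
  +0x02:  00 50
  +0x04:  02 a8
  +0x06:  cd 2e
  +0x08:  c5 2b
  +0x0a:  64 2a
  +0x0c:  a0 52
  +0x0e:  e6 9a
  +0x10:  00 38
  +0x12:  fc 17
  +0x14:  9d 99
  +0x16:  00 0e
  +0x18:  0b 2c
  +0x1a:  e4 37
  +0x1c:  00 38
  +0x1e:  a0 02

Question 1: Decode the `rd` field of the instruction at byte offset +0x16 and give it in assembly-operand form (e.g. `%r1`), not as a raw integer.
off 0x16: read 00 0e as little → 0x0e00
  top 5b → 0x1 → incr [R]
  rd: (w>>8)&0x7=0x6 → %r6

%r6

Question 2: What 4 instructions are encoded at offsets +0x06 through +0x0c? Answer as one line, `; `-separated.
+0x06: cd 2e ⇒ word 0x2ecd (little)
  op=0x2ecd>>11=0x5 ⇒ adi (RI)
  [10:8] rd=6 = %r6
  [7:0] imm=205 = 205
+0x08: c5 2b ⇒ word 0x2bc5 (little)
  op=0x2bc5>>11=0x5 ⇒ adi (RI)
  [10:8] rd=3 = %r3
  [7:0] imm=197 = 197
+0x0a: 64 2a ⇒ word 0x2a64 (little)
  op=0x2a64>>11=0x5 ⇒ adi (RI)
  [10:8] rd=2 = %r2
  [7:0] imm=100 = 100
+0x0c: a0 52 ⇒ word 0x52a0 (little)
  op=0x52a0>>11=0xa ⇒ cmp (RR)
  [10:8] rd=2 = %r2
  [7:5] rs=5 = %r5

adi %r6, 205; adi %r3, 197; adi %r2, 100; cmp %r2, %r5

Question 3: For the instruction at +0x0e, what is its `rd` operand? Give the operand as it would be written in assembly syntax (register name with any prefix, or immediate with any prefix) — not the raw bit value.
+0x0e: e6 9a ⇒ word 0x9ae6 (little)
  op=0x9ae6>>11=0x13 ⇒ lsli (RI)
  rd@[10:8]=0x2 ⇒ %r2
  imm@[7:0]=0xe6 ⇒ 230

%r2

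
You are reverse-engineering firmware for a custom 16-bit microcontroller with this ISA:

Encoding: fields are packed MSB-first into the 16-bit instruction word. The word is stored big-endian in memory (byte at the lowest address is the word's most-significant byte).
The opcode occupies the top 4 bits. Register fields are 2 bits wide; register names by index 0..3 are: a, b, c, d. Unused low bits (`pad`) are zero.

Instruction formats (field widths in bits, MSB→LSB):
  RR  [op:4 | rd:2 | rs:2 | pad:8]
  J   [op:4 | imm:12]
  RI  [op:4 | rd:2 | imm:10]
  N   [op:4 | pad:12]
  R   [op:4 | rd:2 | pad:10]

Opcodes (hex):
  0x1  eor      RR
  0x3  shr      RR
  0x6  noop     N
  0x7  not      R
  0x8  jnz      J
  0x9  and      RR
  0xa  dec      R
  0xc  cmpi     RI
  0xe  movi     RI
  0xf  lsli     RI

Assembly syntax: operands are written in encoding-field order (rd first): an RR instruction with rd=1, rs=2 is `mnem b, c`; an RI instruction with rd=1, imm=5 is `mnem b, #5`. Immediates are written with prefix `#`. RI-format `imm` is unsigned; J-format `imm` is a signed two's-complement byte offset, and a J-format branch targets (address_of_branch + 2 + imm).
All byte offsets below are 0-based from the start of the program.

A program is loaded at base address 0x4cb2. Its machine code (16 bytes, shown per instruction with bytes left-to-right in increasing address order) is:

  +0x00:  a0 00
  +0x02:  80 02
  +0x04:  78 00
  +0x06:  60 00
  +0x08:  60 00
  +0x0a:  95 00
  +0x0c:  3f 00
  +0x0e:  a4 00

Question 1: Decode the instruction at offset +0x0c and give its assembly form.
shr d, d

@+0c  big-endian(3f 00) = 0x3f00
  opcode bits[15:12]=0x3: shr/RR
  rd@[11:10]=0x3 ⇒ d
  rs@[9:8]=0x3 ⇒ d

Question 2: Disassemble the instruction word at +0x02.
jnz #2

+0x02: 80 02 ⇒ word 0x8002 (big)
  opcode bits[15:12]=0x8: jnz/J
  imm: (w>>0)&0xfff=0x2 → #2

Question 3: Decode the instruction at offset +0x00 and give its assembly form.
[00] a0 00 → 0xa000
  top 4b → 0xa → dec [R]
  [11:10] rd=0 = a

dec a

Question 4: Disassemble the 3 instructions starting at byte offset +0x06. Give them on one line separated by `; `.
@+06  big-endian(60 00) = 0x6000
  top 4b → 0x6 → noop [N]
@+08  big-endian(60 00) = 0x6000
  top 4b → 0x6 → noop [N]
@+0a  big-endian(95 00) = 0x9500
  top 4b → 0x9 → and [RR]
  rd@[11:10]=0x1 ⇒ b
  rs@[9:8]=0x1 ⇒ b

noop; noop; and b, b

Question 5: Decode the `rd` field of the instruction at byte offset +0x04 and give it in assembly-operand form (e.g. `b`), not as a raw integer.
off 0x04: read 78 00 as big → 0x7800
  op=0x7800>>12=0x7 ⇒ not (R)
  rd: (w>>10)&0x3=0x2 → c

c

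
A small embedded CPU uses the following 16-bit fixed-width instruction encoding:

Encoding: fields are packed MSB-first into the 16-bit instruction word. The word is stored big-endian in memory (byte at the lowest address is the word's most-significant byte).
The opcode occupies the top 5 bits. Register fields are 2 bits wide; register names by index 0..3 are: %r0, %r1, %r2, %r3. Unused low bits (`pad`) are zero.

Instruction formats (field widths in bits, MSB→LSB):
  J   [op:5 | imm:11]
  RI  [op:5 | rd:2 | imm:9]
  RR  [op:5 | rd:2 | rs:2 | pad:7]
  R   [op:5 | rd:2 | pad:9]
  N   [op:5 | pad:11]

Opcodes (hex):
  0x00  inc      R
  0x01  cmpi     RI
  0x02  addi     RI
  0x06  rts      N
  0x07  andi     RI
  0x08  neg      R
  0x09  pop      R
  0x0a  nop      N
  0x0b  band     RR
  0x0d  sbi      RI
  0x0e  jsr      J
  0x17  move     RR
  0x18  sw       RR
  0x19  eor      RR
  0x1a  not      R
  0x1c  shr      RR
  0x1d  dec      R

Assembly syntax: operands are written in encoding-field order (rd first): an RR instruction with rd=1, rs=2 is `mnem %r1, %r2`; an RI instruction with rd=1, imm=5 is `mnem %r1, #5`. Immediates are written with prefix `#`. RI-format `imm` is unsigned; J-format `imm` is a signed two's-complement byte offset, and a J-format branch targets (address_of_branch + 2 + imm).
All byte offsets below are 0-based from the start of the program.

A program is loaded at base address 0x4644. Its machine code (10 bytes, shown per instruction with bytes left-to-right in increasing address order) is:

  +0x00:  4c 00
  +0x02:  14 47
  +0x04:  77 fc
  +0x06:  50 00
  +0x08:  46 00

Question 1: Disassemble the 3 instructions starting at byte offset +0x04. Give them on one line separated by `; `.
@+04  big-endian(77 fc) = 0x77fc
  opcode bits[15:11]=0xe: jsr/J
  imm@[10:0]=0x7fc (s11→-4) ⇒ #-4
@+06  big-endian(50 00) = 0x5000
  opcode bits[15:11]=0xa: nop/N
@+08  big-endian(46 00) = 0x4600
  opcode bits[15:11]=0x8: neg/R
  rd@[10:9]=0x3 ⇒ %r3

jsr #-4; nop; neg %r3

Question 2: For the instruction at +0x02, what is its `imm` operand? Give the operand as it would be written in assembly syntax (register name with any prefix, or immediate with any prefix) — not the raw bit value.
+0x02: 14 47 ⇒ word 0x1447 (big)
  op=0x1447>>11=0x2 ⇒ addi (RI)
  rd@[10:9]=0x2 ⇒ %r2
  imm@[8:0]=0x47 ⇒ #71

#71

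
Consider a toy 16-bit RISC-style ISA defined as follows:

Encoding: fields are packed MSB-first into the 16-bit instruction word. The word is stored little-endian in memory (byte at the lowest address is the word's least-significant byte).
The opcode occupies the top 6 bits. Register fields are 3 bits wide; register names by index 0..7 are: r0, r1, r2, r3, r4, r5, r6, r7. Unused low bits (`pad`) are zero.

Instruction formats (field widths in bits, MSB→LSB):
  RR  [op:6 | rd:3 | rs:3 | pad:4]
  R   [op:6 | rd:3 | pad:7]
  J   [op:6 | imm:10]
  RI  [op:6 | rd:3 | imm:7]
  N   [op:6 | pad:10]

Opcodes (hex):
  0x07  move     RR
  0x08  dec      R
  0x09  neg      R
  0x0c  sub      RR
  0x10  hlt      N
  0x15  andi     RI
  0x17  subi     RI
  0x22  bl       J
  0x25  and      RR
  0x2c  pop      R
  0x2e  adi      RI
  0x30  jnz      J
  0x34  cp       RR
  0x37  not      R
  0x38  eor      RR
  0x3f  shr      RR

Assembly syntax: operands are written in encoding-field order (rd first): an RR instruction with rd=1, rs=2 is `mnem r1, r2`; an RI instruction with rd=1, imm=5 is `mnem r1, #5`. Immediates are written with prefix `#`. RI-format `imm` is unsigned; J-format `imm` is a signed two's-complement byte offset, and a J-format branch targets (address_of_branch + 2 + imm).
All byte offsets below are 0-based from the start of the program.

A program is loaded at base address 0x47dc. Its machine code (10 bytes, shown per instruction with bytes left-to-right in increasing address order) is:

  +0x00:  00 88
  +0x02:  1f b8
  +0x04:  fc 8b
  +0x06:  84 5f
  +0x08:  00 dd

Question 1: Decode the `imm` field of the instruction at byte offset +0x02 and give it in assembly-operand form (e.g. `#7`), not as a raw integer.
#31

[02] 1f b8 → 0xb81f
  top 6b → 0x2e → adi [RI]
  [9:7] rd=0 = r0
  [6:0] imm=31 = #31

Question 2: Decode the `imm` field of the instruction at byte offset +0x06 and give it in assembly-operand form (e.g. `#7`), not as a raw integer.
off 0x06: read 84 5f as little → 0x5f84
  top 6b → 0x17 → subi [RI]
  rd@[9:7]=0x7 ⇒ r7
  imm@[6:0]=0x4 ⇒ #4

#4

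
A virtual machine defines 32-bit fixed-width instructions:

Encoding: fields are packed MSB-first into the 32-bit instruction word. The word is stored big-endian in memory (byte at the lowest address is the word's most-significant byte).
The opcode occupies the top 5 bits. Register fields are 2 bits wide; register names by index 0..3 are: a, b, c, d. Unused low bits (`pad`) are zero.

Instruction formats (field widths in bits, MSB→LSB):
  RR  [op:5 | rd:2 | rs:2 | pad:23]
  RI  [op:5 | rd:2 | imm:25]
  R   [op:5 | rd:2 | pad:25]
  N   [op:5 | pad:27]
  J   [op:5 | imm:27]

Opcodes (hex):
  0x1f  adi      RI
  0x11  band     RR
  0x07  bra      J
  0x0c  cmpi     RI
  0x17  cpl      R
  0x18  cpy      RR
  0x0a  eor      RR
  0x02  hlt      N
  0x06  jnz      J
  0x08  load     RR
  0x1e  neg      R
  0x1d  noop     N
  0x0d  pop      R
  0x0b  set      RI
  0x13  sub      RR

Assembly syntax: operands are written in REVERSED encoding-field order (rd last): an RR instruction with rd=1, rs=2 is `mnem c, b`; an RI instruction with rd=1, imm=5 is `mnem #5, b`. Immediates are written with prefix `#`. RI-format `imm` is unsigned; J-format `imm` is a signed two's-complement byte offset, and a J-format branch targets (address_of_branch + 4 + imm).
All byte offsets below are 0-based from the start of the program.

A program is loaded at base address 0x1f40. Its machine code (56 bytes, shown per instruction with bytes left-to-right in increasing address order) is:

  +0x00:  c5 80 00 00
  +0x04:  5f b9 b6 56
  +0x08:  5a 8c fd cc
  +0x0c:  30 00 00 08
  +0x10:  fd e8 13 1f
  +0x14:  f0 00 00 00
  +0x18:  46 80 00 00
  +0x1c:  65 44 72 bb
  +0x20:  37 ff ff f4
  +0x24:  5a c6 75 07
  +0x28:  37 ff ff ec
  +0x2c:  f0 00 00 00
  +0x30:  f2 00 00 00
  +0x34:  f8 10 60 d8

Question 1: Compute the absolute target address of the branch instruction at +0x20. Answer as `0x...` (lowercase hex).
0x1f58

+0x20: 37 ff ff f4 ⇒ word 0x37fffff4 (big)
  top 5b → 0x6 → jnz [J]
  imm: (w>>0)&0x7ffffff=0x7fffff4 (s27→-12) → #-12
  target = base 0x1f40 + off 0x20 + 4 + imm -12 = 0x1f58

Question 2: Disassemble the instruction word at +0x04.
+0x04: 5f b9 b6 56 ⇒ word 0x5fb9b656 (big)
  opcode bits[31:27]=0xb: set/RI
  rd@[26:25]=0x3 ⇒ d
  imm@[24:0]=0x1b9b656 ⇒ #28948054

set #28948054, d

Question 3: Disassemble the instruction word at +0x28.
@+28  big-endian(37 ff ff ec) = 0x37ffffec
  op=0x37ffffec>>27=0x6 ⇒ jnz (J)
  [26:0] imm=134217708 (s27→-20) = #-20

jnz #-20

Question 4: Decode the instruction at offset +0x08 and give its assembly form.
@+08  big-endian(5a 8c fd cc) = 0x5a8cfdcc
  op=0x5a8cfdcc>>27=0xb ⇒ set (RI)
  rd@[26:25]=0x1 ⇒ b
  imm@[24:0]=0x8cfdcc ⇒ #9240012

set #9240012, b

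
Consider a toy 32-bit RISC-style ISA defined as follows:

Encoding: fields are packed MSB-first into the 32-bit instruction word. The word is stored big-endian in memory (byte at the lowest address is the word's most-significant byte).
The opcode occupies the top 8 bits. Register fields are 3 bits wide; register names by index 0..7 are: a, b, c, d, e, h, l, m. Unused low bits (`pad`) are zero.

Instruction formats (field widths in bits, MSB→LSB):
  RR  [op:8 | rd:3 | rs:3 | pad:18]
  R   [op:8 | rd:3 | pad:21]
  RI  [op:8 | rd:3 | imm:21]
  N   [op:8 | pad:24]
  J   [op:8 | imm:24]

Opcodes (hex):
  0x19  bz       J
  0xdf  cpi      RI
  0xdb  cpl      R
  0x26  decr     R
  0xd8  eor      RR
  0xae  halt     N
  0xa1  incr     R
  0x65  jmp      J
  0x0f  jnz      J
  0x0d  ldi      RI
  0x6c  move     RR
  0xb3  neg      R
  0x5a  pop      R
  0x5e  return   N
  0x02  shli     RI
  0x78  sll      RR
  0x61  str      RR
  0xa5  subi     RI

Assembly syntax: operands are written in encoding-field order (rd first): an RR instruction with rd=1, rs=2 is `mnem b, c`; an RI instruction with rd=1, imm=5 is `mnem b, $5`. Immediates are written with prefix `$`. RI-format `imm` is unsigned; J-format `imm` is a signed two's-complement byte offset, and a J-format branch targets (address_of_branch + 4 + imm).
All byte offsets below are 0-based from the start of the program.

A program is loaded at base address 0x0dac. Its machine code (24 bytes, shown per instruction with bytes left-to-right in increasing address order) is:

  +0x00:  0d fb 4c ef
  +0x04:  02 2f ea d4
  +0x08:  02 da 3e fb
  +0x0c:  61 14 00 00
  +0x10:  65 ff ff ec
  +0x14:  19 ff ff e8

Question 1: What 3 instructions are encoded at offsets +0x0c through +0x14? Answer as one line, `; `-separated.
@+0c  big-endian(61 14 00 00) = 0x61140000
  op=0x61140000>>24=0x61 ⇒ str (RR)
  rd: (w>>21)&0x7=0x0 → a
  rs: (w>>18)&0x7=0x5 → h
@+10  big-endian(65 ff ff ec) = 0x65ffffec
  op=0x65ffffec>>24=0x65 ⇒ jmp (J)
  imm: (w>>0)&0xffffff=0xffffec (s24→-20) → $-20
@+14  big-endian(19 ff ff e8) = 0x19ffffe8
  op=0x19ffffe8>>24=0x19 ⇒ bz (J)
  imm: (w>>0)&0xffffff=0xffffe8 (s24→-24) → $-24

str a, h; jmp $-20; bz $-24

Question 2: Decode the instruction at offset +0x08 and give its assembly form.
+0x08: 02 da 3e fb ⇒ word 0x02da3efb (big)
  top 8b → 0x2 → shli [RI]
  rd: (w>>21)&0x7=0x6 → l
  imm: (w>>0)&0x1fffff=0x1a3efb → $1720059

shli l, $1720059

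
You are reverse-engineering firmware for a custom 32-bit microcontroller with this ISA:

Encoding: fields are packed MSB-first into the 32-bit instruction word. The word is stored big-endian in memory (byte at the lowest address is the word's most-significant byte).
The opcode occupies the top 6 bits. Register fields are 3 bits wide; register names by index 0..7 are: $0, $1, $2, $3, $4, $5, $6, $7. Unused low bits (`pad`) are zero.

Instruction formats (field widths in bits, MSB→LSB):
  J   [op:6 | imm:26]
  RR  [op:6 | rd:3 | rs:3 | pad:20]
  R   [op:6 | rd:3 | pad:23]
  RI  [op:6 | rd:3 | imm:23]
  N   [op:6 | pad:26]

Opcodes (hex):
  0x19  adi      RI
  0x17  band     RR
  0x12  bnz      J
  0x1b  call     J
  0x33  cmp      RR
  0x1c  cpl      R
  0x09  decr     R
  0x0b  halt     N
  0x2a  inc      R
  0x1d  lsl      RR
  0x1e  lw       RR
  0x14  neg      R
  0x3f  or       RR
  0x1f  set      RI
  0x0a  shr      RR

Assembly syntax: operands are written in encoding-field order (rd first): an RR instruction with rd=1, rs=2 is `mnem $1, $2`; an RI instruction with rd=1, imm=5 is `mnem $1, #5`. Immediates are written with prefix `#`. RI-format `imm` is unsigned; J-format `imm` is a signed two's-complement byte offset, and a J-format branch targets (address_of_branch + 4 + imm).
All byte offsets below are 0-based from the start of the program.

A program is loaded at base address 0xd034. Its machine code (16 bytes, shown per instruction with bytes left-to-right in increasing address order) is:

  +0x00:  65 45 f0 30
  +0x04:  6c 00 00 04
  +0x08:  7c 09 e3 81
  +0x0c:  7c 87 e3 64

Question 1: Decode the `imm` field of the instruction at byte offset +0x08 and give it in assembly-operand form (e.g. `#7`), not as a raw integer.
#648065

off 0x08: read 7c 09 e3 81 as big → 0x7c09e381
  opcode bits[31:26]=0x1f: set/RI
  [25:23] rd=0 = $0
  [22:0] imm=648065 = #648065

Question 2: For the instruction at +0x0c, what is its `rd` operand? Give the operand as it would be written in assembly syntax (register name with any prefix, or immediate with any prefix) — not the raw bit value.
off 0x0c: read 7c 87 e3 64 as big → 0x7c87e364
  top 6b → 0x1f → set [RI]
  rd@[25:23]=0x1 ⇒ $1
  imm@[22:0]=0x7e364 ⇒ #516964

$1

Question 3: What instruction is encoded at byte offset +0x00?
adi $2, #4583472

@+00  big-endian(65 45 f0 30) = 0x6545f030
  top 6b → 0x19 → adi [RI]
  [25:23] rd=2 = $2
  [22:0] imm=4583472 = #4583472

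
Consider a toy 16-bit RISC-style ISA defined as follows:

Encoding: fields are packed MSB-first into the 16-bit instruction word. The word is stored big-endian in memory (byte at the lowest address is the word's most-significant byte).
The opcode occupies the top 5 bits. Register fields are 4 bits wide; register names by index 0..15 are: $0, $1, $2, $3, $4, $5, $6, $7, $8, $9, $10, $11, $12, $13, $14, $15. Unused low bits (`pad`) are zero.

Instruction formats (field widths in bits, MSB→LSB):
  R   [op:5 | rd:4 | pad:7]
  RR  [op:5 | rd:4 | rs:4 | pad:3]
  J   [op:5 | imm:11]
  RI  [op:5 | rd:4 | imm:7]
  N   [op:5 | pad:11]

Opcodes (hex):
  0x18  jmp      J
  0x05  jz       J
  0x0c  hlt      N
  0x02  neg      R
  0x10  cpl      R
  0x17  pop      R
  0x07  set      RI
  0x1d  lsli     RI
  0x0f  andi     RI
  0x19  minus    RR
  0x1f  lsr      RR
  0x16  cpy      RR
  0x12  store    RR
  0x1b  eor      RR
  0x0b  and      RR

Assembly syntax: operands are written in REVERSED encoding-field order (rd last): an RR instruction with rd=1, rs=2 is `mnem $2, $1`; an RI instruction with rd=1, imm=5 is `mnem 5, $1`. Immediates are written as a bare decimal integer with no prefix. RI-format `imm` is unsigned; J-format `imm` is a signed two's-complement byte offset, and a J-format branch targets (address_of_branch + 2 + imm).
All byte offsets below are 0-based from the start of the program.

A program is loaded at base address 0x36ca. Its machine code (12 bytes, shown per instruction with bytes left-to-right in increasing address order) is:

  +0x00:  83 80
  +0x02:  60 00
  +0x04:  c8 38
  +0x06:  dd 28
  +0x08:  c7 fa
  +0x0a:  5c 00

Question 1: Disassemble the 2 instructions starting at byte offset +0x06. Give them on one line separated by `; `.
@+06  big-endian(dd 28) = 0xdd28
  op=0xdd28>>11=0x1b ⇒ eor (RR)
  rd: (w>>7)&0xf=0xa → $10
  rs: (w>>3)&0xf=0x5 → $5
@+08  big-endian(c7 fa) = 0xc7fa
  op=0xc7fa>>11=0x18 ⇒ jmp (J)
  imm: (w>>0)&0x7ff=0x7fa (s11→-6) → -6

eor $5, $10; jmp -6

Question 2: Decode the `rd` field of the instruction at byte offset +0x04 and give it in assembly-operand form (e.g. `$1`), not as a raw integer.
@+04  big-endian(c8 38) = 0xc838
  op=0xc838>>11=0x19 ⇒ minus (RR)
  rd: (w>>7)&0xf=0x0 → $0
  rs: (w>>3)&0xf=0x7 → $7

$0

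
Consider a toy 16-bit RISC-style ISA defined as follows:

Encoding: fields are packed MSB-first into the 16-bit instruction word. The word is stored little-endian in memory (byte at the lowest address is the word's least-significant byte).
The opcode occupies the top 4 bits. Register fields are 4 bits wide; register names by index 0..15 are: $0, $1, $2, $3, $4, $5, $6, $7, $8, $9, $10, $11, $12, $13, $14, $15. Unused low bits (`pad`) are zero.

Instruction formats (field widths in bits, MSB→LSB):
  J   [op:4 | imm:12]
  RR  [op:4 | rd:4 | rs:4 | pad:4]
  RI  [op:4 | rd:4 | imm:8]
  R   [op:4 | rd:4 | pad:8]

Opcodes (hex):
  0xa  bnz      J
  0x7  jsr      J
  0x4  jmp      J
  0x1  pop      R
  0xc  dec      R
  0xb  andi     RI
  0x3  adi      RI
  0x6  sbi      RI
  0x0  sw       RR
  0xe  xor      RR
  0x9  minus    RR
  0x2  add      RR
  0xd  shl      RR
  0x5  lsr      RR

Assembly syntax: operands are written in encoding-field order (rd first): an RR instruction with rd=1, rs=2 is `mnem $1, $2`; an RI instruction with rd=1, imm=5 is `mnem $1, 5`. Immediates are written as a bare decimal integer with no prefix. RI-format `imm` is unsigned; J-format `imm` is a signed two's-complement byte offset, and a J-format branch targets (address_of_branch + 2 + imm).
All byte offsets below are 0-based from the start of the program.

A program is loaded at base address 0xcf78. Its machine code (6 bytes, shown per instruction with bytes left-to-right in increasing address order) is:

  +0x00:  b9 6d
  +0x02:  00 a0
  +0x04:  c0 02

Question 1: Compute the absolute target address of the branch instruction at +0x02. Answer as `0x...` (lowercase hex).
0xcf7c

+0x02: 00 a0 ⇒ word 0xa000 (little)
  op=0xa000>>12=0xa ⇒ bnz (J)
  [11:0] imm=0 = 0
  target = base 0xcf78 + off 0x02 + 2 + imm 0 = 0xcf7c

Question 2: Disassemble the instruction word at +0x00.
@+00  little-endian(b9 6d) = 0x6db9
  op=0x6db9>>12=0x6 ⇒ sbi (RI)
  rd@[11:8]=0xd ⇒ $13
  imm@[7:0]=0xb9 ⇒ 185

sbi $13, 185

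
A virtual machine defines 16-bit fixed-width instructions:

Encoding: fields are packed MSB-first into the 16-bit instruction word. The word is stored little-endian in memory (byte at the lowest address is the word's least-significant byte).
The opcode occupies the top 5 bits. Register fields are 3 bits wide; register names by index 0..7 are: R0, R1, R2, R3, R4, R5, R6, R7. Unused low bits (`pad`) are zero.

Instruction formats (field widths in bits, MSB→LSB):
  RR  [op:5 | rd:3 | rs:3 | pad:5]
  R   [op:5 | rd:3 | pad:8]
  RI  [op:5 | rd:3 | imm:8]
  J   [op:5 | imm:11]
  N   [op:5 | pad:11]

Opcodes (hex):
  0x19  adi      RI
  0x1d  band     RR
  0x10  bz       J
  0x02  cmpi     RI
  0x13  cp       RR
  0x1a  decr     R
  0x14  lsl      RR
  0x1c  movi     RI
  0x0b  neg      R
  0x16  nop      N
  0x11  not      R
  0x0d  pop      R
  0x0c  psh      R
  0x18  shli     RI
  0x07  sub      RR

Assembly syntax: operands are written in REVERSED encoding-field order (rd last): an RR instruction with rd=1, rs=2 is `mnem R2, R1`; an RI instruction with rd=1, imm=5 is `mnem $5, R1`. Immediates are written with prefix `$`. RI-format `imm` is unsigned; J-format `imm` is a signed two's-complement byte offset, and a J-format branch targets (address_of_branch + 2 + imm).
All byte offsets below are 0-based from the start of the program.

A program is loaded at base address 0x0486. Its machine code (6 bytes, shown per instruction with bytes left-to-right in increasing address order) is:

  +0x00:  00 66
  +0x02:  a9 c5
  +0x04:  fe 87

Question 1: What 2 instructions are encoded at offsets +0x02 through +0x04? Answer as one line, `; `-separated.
+0x02: a9 c5 ⇒ word 0xc5a9 (little)
  top 5b → 0x18 → shli [RI]
  rd: (w>>8)&0x7=0x5 → R5
  imm: (w>>0)&0xff=0xa9 → $169
+0x04: fe 87 ⇒ word 0x87fe (little)
  top 5b → 0x10 → bz [J]
  imm: (w>>0)&0x7ff=0x7fe (s11→-2) → $-2

shli $169, R5; bz $-2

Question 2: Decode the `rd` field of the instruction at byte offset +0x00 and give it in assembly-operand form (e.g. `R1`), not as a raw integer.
@+00  little-endian(00 66) = 0x6600
  op=0x6600>>11=0xc ⇒ psh (R)
  [10:8] rd=6 = R6

R6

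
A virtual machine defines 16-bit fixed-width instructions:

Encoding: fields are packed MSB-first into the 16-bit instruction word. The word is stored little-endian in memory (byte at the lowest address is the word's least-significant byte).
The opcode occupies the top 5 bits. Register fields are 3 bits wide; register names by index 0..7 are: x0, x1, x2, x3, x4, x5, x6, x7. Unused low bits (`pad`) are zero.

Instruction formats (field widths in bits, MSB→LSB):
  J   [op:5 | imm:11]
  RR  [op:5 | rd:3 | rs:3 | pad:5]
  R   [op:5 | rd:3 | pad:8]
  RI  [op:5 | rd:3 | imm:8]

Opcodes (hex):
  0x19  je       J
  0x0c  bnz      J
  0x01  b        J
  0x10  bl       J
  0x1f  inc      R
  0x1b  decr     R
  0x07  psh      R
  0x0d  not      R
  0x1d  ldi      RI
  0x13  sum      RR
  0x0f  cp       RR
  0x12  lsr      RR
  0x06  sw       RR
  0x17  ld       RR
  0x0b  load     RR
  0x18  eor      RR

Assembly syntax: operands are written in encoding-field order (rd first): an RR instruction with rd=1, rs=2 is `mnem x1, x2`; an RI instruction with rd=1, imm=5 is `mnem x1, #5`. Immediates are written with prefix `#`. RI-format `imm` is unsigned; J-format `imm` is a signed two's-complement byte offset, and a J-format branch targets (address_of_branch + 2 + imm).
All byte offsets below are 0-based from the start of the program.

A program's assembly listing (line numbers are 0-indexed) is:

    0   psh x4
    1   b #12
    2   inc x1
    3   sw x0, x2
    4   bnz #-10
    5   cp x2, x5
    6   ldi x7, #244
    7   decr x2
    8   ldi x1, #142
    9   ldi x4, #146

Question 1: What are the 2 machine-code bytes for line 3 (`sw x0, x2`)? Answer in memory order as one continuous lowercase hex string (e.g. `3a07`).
L3: sw op=0x6:5|rd=0:3|rs=2:3|pad=0:5 ⇒ 0x3040 ⇒ little 40 30

4030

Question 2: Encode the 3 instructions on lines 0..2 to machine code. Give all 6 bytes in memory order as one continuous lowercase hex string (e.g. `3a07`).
0. psh fields op=0x7:5|rd=4:3|pad=0:8 → word 3c00h → 00 3c
1. b fields op=0x1:5|imm=12:11 → word 080ch → 0c 08
2. inc fields op=0x1f:5|rd=1:3|pad=0:8 → word f900h → 00 f9

003c0c0800f9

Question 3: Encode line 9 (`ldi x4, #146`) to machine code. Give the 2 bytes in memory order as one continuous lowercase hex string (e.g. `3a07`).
L9: ldi op=0x1d:5|rd=4:3|imm=146:8 ⇒ 0xec92 ⇒ little 92 ec

92ec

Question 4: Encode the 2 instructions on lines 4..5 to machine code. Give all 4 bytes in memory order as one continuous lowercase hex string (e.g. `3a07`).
4. bnz fields op=0xc:5|imm=-10:11 → word 67f6h → f6 67
5. cp fields op=0xf:5|rd=2:3|rs=5:3|pad=0:5 → word 7aa0h → a0 7a

f667a07a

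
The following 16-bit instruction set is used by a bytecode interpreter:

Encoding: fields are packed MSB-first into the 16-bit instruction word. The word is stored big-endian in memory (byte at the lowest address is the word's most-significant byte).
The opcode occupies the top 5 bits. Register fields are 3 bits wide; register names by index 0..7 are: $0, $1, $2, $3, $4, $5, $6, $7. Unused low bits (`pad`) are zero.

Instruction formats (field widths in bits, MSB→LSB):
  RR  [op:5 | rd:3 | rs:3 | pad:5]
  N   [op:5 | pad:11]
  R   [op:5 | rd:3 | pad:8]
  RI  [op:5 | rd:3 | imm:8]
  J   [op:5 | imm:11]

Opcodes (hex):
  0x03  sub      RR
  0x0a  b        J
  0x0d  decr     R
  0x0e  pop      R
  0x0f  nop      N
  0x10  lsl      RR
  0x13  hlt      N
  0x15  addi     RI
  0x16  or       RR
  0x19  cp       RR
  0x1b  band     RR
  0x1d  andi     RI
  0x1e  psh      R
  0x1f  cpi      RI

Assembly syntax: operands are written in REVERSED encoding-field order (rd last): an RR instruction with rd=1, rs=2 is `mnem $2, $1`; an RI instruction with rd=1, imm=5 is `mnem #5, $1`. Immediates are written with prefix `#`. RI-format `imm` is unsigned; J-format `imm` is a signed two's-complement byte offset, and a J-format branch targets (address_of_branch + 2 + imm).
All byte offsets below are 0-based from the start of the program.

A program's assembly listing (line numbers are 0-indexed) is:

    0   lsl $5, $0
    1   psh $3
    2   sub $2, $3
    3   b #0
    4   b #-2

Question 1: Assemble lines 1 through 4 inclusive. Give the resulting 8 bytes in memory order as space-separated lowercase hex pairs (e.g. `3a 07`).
L1: psh op=0x1e:5|rd=3:3|pad=0:8 ⇒ 0xf300 ⇒ big f3 00
L2: sub op=0x3:5|rd=3:3|rs=2:3|pad=0:5 ⇒ 0x1b40 ⇒ big 1b 40
L3: b op=0xa:5|imm=0:11 ⇒ 0x5000 ⇒ big 50 00
L4: b op=0xa:5|imm=-2:11 ⇒ 0x57fe ⇒ big 57 fe

f3 00 1b 40 50 00 57 fe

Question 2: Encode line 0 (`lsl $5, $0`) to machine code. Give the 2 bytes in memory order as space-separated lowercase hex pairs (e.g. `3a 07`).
0. lsl fields op=0x10:5|rd=0:3|rs=5:3|pad=0:5 → word 80a0h → 80 a0

80 a0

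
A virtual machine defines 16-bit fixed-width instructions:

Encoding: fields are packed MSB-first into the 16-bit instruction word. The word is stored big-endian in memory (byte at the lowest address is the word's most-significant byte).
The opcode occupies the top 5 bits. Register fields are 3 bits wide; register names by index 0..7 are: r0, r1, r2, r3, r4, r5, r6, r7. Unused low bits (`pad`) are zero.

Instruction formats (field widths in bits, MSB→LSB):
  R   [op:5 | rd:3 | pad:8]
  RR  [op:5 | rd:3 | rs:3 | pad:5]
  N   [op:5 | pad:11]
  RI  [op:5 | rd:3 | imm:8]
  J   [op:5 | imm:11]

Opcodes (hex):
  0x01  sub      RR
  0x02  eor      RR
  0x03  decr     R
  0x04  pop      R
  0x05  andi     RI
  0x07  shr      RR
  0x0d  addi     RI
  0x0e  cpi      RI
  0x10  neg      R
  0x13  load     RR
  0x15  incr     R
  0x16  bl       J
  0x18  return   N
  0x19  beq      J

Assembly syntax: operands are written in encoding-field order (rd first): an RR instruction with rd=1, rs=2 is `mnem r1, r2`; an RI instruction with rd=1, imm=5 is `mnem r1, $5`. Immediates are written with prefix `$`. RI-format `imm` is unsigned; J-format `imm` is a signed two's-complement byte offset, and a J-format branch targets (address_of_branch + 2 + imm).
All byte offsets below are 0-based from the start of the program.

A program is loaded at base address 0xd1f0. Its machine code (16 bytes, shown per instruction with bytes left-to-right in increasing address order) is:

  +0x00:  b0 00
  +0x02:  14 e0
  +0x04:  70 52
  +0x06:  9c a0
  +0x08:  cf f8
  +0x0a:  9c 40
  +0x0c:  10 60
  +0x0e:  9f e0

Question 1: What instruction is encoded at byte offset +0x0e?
load r7, r7

[0e] 9f e0 → 0x9fe0
  top 5b → 0x13 → load [RR]
  rd@[10:8]=0x7 ⇒ r7
  rs@[7:5]=0x7 ⇒ r7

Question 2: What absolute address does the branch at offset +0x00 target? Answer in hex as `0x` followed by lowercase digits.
0xd1f2

off 0x00: read b0 00 as big → 0xb000
  top 5b → 0x16 → bl [J]
  [10:0] imm=0 = $0
  target = base 0xd1f0 + off 0x00 + 2 + imm 0 = 0xd1f2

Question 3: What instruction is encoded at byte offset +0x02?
@+02  big-endian(14 e0) = 0x14e0
  top 5b → 0x2 → eor [RR]
  rd: (w>>8)&0x7=0x4 → r4
  rs: (w>>5)&0x7=0x7 → r7

eor r4, r7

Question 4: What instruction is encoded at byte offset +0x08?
beq $-8

+0x08: cf f8 ⇒ word 0xcff8 (big)
  opcode bits[15:11]=0x19: beq/J
  imm@[10:0]=0x7f8 (s11→-8) ⇒ $-8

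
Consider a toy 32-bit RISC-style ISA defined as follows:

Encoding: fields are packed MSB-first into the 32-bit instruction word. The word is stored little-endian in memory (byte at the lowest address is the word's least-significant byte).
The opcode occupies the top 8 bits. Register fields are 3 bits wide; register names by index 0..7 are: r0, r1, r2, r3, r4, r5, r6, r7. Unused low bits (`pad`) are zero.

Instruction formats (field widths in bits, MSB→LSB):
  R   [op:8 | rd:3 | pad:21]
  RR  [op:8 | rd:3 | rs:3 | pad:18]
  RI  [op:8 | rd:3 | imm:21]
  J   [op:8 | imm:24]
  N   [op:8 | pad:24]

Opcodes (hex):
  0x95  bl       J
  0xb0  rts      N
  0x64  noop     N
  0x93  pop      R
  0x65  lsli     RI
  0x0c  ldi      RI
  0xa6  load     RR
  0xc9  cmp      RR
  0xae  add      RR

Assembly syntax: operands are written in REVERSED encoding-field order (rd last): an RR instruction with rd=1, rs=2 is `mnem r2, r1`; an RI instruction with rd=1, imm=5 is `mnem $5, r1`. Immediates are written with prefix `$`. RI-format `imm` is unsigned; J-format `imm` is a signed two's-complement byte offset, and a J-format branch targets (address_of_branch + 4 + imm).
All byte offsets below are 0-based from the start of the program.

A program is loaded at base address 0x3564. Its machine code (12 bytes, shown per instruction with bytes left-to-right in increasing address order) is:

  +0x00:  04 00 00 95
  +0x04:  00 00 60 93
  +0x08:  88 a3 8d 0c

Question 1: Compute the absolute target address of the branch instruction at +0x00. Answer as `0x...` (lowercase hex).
+0x00: 04 00 00 95 ⇒ word 0x95000004 (little)
  top 8b → 0x95 → bl [J]
  imm@[23:0]=0x4 ⇒ $4
  target = base 0x3564 + off 0x00 + 4 + imm 4 = 0x356c

0x356c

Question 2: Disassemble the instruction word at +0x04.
pop r3

@+04  little-endian(00 00 60 93) = 0x93600000
  top 8b → 0x93 → pop [R]
  rd@[23:21]=0x3 ⇒ r3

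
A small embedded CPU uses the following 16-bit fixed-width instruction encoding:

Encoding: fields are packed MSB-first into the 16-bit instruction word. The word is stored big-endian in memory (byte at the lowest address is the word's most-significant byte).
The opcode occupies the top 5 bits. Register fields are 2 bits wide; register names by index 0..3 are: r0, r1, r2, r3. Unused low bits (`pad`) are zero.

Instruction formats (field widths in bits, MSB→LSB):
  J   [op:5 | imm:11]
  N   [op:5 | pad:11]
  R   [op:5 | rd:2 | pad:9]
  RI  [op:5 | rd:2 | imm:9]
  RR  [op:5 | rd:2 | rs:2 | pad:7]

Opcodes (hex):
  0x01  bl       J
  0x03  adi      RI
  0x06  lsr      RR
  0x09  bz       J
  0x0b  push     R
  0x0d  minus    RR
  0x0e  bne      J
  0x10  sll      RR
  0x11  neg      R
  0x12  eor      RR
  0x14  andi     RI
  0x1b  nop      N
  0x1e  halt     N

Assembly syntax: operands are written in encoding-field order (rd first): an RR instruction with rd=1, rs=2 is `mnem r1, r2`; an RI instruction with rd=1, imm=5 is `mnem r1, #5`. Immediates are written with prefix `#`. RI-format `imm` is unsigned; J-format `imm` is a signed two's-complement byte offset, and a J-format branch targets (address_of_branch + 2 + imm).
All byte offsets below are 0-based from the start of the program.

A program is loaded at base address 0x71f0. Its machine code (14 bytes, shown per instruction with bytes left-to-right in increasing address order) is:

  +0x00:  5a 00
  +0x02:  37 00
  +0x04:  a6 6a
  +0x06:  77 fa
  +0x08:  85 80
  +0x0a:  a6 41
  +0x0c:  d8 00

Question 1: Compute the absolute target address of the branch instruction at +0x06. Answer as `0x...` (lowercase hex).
0x71f2

+0x06: 77 fa ⇒ word 0x77fa (big)
  top 5b → 0xe → bne [J]
  imm@[10:0]=0x7fa (s11→-6) ⇒ #-6
  target = base 0x71f0 + off 0x06 + 2 + imm -6 = 0x71f2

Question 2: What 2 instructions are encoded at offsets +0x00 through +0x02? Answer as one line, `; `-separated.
off 0x00: read 5a 00 as big → 0x5a00
  top 5b → 0xb → push [R]
  rd: (w>>9)&0x3=0x1 → r1
off 0x02: read 37 00 as big → 0x3700
  top 5b → 0x6 → lsr [RR]
  rd: (w>>9)&0x3=0x3 → r3
  rs: (w>>7)&0x3=0x2 → r2

push r1; lsr r3, r2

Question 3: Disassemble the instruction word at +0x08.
sll r2, r3

@+08  big-endian(85 80) = 0x8580
  top 5b → 0x10 → sll [RR]
  rd@[10:9]=0x2 ⇒ r2
  rs@[8:7]=0x3 ⇒ r3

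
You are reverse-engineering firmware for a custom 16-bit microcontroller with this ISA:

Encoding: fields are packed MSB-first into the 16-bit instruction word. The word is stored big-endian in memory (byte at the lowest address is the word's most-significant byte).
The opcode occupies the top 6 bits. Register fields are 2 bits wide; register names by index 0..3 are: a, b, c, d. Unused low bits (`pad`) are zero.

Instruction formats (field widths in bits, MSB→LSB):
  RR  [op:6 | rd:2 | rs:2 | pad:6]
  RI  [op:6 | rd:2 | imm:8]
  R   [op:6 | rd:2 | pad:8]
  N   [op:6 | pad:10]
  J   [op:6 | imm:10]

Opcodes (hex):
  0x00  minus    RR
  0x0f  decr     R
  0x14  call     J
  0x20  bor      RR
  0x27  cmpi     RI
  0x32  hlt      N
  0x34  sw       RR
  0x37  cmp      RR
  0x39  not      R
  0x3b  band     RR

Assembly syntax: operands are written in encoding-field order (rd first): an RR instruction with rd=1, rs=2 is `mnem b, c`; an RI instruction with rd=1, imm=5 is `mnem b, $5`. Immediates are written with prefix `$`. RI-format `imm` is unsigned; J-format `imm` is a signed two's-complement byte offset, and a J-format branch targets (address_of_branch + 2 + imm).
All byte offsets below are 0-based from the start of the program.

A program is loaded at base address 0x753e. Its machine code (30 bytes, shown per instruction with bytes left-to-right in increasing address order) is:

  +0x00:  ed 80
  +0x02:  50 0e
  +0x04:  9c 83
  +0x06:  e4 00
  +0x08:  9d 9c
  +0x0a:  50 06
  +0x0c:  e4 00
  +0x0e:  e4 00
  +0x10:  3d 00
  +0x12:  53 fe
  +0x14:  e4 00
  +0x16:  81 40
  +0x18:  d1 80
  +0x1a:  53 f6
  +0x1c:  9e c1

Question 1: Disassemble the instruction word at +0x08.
cmpi b, $156

+0x08: 9d 9c ⇒ word 0x9d9c (big)
  opcode bits[15:10]=0x27: cmpi/RI
  [9:8] rd=1 = b
  [7:0] imm=156 = $156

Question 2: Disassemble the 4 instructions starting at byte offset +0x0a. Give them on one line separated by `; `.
call $6; not a; not a; decr b

+0x0a: 50 06 ⇒ word 0x5006 (big)
  top 6b → 0x14 → call [J]
  imm@[9:0]=0x6 ⇒ $6
+0x0c: e4 00 ⇒ word 0xe400 (big)
  top 6b → 0x39 → not [R]
  rd@[9:8]=0x0 ⇒ a
+0x0e: e4 00 ⇒ word 0xe400 (big)
  top 6b → 0x39 → not [R]
  rd@[9:8]=0x0 ⇒ a
+0x10: 3d 00 ⇒ word 0x3d00 (big)
  top 6b → 0xf → decr [R]
  rd@[9:8]=0x1 ⇒ b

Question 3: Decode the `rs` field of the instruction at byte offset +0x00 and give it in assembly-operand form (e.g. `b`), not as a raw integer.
c

off 0x00: read ed 80 as big → 0xed80
  op=0xed80>>10=0x3b ⇒ band (RR)
  [9:8] rd=1 = b
  [7:6] rs=2 = c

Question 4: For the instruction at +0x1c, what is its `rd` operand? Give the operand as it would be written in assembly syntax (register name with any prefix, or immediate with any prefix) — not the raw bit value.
c

@+1c  big-endian(9e c1) = 0x9ec1
  op=0x9ec1>>10=0x27 ⇒ cmpi (RI)
  [9:8] rd=2 = c
  [7:0] imm=193 = $193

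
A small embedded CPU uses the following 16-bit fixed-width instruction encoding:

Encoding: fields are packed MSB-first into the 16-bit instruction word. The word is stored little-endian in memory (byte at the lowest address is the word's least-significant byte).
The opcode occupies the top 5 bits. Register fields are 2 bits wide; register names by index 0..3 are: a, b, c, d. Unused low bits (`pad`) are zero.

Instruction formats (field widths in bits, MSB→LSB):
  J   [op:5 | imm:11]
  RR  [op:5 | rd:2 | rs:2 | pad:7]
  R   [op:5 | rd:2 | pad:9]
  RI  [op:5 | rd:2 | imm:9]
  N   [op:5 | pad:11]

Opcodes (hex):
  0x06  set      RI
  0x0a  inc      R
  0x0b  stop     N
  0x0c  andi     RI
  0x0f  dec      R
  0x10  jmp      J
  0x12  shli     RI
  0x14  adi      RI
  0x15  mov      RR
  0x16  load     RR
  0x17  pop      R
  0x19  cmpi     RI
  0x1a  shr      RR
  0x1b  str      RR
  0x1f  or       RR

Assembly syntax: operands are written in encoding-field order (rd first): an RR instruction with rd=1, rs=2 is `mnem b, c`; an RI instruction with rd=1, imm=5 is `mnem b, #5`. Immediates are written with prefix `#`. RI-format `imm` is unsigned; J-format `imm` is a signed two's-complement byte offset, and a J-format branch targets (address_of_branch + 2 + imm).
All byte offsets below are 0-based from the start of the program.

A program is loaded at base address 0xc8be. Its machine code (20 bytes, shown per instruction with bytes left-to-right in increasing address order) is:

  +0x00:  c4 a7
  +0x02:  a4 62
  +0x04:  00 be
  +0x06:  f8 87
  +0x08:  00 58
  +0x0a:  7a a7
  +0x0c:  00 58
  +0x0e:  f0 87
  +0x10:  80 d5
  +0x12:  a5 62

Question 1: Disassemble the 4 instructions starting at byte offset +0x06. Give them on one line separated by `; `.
jmp #-8; stop; adi d, #378; stop

off 0x06: read f8 87 as little → 0x87f8
  top 5b → 0x10 → jmp [J]
  imm: (w>>0)&0x7ff=0x7f8 (s11→-8) → #-8
off 0x08: read 00 58 as little → 0x5800
  top 5b → 0xb → stop [N]
off 0x0a: read 7a a7 as little → 0xa77a
  top 5b → 0x14 → adi [RI]
  rd: (w>>9)&0x3=0x3 → d
  imm: (w>>0)&0x1ff=0x17a → #378
off 0x0c: read 00 58 as little → 0x5800
  top 5b → 0xb → stop [N]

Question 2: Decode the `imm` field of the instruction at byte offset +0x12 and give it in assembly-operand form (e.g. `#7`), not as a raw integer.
off 0x12: read a5 62 as little → 0x62a5
  op=0x62a5>>11=0xc ⇒ andi (RI)
  rd@[10:9]=0x1 ⇒ b
  imm@[8:0]=0xa5 ⇒ #165

#165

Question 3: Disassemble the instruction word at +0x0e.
jmp #-16

@+0e  little-endian(f0 87) = 0x87f0
  top 5b → 0x10 → jmp [J]
  [10:0] imm=2032 (s11→-16) = #-16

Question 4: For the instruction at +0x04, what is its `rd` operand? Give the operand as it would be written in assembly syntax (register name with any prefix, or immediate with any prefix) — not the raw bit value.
d

@+04  little-endian(00 be) = 0xbe00
  top 5b → 0x17 → pop [R]
  rd: (w>>9)&0x3=0x3 → d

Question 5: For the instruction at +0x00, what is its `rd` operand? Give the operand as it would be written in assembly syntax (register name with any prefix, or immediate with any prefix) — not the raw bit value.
off 0x00: read c4 a7 as little → 0xa7c4
  op=0xa7c4>>11=0x14 ⇒ adi (RI)
  rd@[10:9]=0x3 ⇒ d
  imm@[8:0]=0x1c4 ⇒ #452

d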